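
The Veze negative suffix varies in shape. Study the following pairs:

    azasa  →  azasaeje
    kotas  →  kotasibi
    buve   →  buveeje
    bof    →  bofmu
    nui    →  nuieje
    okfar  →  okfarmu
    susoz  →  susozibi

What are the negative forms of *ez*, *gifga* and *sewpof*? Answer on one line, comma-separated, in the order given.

ezibi, gifgaeje, sewpofmu

The alternation tracks the final sound of the stem — -ibi when the stem ends in a sibilant (*kotas*, *susoz*); -mu when the stem ends in a non-sibilant consonant (*bof*, *okfar*); -eje when the stem ends in a vowel (*azasa*, *buve*, *nui*).
*ez*: final sound = /z/, a sibilant → -ibi → *ezibi*.
The final sound of *gifga* is /a/, which is a vowel, so the suffix is -eje, giving *gifgaeje*.
*sewpof*: final sound = /f/, a non-sibilant consonant → -mu → *sewpofmu*.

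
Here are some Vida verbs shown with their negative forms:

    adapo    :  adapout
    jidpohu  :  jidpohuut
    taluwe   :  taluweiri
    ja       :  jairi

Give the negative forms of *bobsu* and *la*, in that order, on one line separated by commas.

bobsuut, lairi

The suffix is conditioned by the last vowel: -ut when the last vowel of the stem is a rounded vowel (*adapo*, *jidpohu*); -iri when the last vowel of the stem is an unrounded vowel (*taluwe*, *ja*).
*bobsu* — last vowel /u/ (a rounded vowel) → -ut → *bobsuut*.
Since the last vowel of *la* is /a/ (an unrounded vowel), it takes -iri, giving *lairi*.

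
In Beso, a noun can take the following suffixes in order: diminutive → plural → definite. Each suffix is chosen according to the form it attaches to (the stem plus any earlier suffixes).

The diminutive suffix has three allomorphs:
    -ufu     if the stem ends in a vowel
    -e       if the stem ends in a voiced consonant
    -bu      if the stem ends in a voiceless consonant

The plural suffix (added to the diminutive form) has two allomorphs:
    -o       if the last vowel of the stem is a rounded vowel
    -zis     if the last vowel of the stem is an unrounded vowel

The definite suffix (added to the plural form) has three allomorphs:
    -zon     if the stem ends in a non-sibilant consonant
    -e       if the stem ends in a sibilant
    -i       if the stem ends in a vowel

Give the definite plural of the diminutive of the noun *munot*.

*munot*: final sound = /t/, a voiceless consonant → -bu → *munotbu*.
Since the last vowel of the diminutive form *munotbu* is /u/ (a rounded vowel), it takes -o, giving *munotbuo*.
The plural form *munotbuo* — final sound /o/ (a vowel) → -i → *munotbuoi*.

munotbuoi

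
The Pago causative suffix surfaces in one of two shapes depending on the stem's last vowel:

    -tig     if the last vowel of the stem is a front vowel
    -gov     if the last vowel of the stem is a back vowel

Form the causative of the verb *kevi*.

kevitig

*kevi*: last vowel = /i/, a front vowel → -tig → *kevitig*.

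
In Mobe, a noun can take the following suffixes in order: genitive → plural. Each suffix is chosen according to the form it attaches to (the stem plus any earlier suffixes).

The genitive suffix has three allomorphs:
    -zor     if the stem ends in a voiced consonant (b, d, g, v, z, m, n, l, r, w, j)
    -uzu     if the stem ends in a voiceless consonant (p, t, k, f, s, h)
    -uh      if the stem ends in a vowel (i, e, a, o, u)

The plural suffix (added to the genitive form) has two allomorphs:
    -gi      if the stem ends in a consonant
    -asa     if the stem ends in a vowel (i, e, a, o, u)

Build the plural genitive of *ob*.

obzorgi

*ob*: final sound = /b/, a voiced consonant → -zor → *obzor*.
The genitive form *obzor*: final sound = /r/, a consonant → -gi → *obzorgi*.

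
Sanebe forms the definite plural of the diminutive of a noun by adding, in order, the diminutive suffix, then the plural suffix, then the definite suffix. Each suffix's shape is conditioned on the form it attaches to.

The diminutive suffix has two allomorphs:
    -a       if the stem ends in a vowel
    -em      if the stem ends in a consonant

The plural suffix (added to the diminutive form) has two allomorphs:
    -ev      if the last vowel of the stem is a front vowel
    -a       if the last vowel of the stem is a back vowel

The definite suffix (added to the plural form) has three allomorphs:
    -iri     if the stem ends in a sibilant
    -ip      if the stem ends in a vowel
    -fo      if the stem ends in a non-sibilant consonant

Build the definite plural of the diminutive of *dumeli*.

dumeliaaip

*dumeli* — final sound /i/ (a vowel) → -a → *dumelia*.
Since the last vowel of the diminutive form *dumelia* is /a/ (a back vowel), it takes -a, giving *dumeliaa*.
The final sound of the plural form *dumeliaa* is /a/, which is a vowel, so the definite suffix is -ip, giving *dumeliaaip*.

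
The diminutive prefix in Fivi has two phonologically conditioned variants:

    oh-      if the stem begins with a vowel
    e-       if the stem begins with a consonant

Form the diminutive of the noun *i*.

*i* — first sound /i/ (a vowel) → oh- → *ohi*.

ohi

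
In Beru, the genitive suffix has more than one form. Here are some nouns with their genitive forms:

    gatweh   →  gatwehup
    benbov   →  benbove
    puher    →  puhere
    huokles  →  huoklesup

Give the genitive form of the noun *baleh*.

balehup

Looking at the final consonant of each stem: -up when the stem ends in a voiceless consonant (*gatweh*, *huokles*); -e when the stem ends in a voiced consonant (*benbov*, *puher*).
*baleh* — final consonant /h/ (voiceless) → -up → *balehup*.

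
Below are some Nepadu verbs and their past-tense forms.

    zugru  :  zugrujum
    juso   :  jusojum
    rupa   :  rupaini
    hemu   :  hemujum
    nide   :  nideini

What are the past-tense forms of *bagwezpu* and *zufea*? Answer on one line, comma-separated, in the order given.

The pattern is rounding harmony: -jum when the last vowel of the stem is a rounded vowel (*zugru*, *juso*, *hemu*); -ini when the last vowel of the stem is an unrounded vowel (*rupa*, *nide*).
*bagwezpu*: last vowel = /u/, a rounded vowel → -jum → *bagwezpujum*.
Since the last vowel of *zufea* is /a/ (an unrounded vowel), it takes -ini, giving *zufeaini*.

bagwezpujum, zufeaini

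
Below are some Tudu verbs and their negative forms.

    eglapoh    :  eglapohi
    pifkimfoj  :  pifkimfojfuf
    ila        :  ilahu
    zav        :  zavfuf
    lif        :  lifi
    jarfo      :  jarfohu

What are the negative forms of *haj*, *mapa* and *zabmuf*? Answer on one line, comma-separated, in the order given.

hajfuf, mapahu, zabmufi

The suffix is conditioned by the final sound: -i when the stem ends in a voiceless consonant (*eglapoh*, *lif*); -fuf when the stem ends in a voiced consonant (*pifkimfoj*, *zav*); -hu when the stem ends in a vowel (*ila*, *jarfo*).
Since the final sound of *haj* is /j/ (a voiced consonant), it takes -fuf, giving *hajfuf*.
Since the final sound of *mapa* is /a/ (a vowel), it takes -hu, giving *mapahu*.
Since the final sound of *zabmuf* is /f/ (a voiceless consonant), it takes -i, giving *zabmufi*.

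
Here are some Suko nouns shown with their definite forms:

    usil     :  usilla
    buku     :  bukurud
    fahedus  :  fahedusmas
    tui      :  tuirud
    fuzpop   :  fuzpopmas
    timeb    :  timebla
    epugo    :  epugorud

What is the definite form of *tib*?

tibla

The suffix is conditioned by the final sound: -mas when the stem ends in a voiceless consonant (*fahedus*, *fuzpop*); -la when the stem ends in a voiced consonant (*usil*, *timeb*); -rud when the stem ends in a vowel (*buku*, *tui*, *epugo*).
*tib*: final sound = /b/, a voiced consonant → -la → *tibla*.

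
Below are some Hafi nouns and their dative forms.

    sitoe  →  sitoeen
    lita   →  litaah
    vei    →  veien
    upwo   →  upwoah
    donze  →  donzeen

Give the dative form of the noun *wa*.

waah

The pattern is front/back vowel harmony: -en when the last vowel of the stem is a front vowel (*sitoe*, *vei*, *donze*); -ah when the last vowel of the stem is a back vowel (*lita*, *upwo*).
Since the last vowel of *wa* is /a/ (a back vowel), it takes -ah, giving *waah*.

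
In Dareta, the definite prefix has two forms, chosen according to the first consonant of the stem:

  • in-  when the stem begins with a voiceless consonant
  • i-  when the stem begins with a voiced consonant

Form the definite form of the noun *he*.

inhe

*he* — first consonant /h/ (voiceless) → in- → *inhe*.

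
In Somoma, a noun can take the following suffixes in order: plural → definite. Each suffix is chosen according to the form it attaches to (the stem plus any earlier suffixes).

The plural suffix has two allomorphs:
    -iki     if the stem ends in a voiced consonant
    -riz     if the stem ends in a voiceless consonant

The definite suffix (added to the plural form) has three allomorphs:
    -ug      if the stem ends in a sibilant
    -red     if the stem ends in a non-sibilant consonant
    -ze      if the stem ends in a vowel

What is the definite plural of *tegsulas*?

tegsulasrizug

*tegsulas* — final consonant /s/ (voiceless) → -riz → *tegsulasriz*.
The final sound of the plural form *tegsulasriz* is /z/, which is a sibilant, so the definite suffix is -ug, giving *tegsulasrizug*.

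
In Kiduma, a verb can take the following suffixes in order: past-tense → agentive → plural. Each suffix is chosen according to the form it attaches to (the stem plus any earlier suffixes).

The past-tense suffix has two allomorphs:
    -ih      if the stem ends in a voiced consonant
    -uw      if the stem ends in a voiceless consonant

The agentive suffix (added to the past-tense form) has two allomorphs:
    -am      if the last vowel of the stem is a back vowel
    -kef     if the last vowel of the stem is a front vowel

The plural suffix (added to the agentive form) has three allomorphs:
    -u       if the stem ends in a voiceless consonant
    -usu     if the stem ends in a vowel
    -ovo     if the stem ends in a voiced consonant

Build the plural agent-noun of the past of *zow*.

*zow*: final consonant = /w/, voiced → -ih → *zowih*.
The last vowel of the past-tense form *zowih* is /i/, which is a front vowel, so the agentive suffix is -kef, giving *zowihkef*.
The agentive form *zowihkef* — final sound /f/ (a voiceless consonant) → -u → *zowihkefu*.

zowihkefu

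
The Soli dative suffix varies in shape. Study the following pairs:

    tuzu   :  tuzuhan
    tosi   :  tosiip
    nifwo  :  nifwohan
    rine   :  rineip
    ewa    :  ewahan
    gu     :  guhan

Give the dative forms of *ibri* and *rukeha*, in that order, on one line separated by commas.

Looking at the last vowel of each stem: -ip when the last vowel of the stem is a front vowel (*tosi*, *rine*); -han when the last vowel of the stem is a back vowel (*tuzu*, *nifwo*, *ewa*, *gu*).
Since the last vowel of *ibri* is /i/ (a front vowel), it takes -ip, giving *ibriip*.
*rukeha* — last vowel /a/ (a back vowel) → -han → *rukehahan*.

ibriip, rukehahan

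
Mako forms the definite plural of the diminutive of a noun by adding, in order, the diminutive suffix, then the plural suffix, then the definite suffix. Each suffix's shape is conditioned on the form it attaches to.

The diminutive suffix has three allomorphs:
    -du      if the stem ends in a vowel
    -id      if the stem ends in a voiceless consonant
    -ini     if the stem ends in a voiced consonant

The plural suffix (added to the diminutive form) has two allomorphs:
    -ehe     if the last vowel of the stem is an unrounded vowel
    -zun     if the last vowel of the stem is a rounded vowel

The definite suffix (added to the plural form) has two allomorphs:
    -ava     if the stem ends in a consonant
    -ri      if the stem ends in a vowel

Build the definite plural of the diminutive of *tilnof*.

tilnofideheri

The final sound of *tilnof* is /f/, which is a voiceless consonant, so the diminutive suffix is -id, giving *tilnofid*.
The diminutive form *tilnofid*: last vowel = /i/, an unrounded vowel → -ehe → *tilnofidehe*.
Since the final sound of the plural form *tilnofidehe* is /e/ (a vowel), it takes -ri, giving *tilnofideheri*.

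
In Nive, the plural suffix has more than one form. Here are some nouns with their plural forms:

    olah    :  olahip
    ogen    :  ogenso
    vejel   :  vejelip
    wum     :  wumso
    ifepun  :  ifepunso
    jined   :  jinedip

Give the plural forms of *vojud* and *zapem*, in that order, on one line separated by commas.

Looking at the final consonant of each stem: -so when the stem ends in a nasal (*ogen*, *wum*, *ifepun*); -ip when the stem ends in a non-nasal consonant (*olah*, *vejel*, *jined*).
*vojud* — final consonant /d/ (non-nasal) → -ip → *vojudip*.
Since the final consonant of *zapem* is /m/ (a nasal), it takes -so, giving *zapemso*.

vojudip, zapemso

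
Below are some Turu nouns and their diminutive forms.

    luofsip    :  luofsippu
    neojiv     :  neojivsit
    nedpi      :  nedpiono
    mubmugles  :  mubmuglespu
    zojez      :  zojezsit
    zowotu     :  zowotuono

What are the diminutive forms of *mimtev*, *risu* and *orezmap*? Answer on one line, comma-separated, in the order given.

The suffix is conditioned by the final sound: -pu when the stem ends in a voiceless consonant (*luofsip*, *mubmugles*); -sit when the stem ends in a voiced consonant (*neojiv*, *zojez*); -ono when the stem ends in a vowel (*nedpi*, *zowotu*).
*mimtev*: final sound = /v/, a voiced consonant → -sit → *mimtevsit*.
*risu*: final sound = /u/, a vowel → -ono → *risuono*.
Since the final sound of *orezmap* is /p/ (a voiceless consonant), it takes -pu, giving *orezmappu*.

mimtevsit, risuono, orezmappu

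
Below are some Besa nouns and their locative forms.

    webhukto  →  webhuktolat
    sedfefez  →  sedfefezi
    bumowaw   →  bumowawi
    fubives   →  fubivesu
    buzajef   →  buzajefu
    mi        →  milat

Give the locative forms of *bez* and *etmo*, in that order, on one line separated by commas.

Looking at the final sound of each stem: -u when the stem ends in a voiceless consonant (*fubives*, *buzajef*); -i when the stem ends in a voiced consonant (*sedfefez*, *bumowaw*); -lat when the stem ends in a vowel (*webhukto*, *mi*).
The final sound of *bez* is /z/, which is a voiced consonant, so the suffix is -i, giving *bezi*.
*etmo* — final sound /o/ (a vowel) → -lat → *etmolat*.

bezi, etmolat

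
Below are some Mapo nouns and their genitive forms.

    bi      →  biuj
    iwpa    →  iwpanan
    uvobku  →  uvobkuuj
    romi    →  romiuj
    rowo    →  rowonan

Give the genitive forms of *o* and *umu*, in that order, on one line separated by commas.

The pattern is height harmony: -uj when the last vowel of the stem is a high vowel (*bi*, *uvobku*, *romi*); -nan when the last vowel of the stem is a non-high vowel (*iwpa*, *rowo*).
*o* — last vowel /o/ (a non-high vowel) → -nan → *onan*.
*umu*: last vowel = /u/, a high vowel → -uj → *umuuj*.

onan, umuuj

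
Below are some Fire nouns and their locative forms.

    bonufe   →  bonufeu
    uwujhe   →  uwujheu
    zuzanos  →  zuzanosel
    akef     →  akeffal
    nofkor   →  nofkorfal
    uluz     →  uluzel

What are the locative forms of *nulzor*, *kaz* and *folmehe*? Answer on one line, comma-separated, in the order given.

The pattern is sibilance of the final sound: -el when the stem ends in a sibilant (*zuzanos*, *uluz*); -fal when the stem ends in a non-sibilant consonant (*akef*, *nofkor*); -u when the stem ends in a vowel (*bonufe*, *uwujhe*).
The final sound of *nulzor* is /r/, which is a non-sibilant consonant, so the suffix is -fal, giving *nulzorfal*.
Since the final sound of *kaz* is /z/ (a sibilant), it takes -el, giving *kazel*.
*folmehe*: final sound = /e/, a vowel → -u → *folmeheu*.

nulzorfal, kazel, folmeheu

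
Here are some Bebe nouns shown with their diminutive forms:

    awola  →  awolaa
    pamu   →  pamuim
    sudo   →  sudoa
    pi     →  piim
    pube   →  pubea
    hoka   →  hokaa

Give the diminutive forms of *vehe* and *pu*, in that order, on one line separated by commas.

The alternation tracks the last vowel of the stem — -im when the last vowel of the stem is a high vowel (*pamu*, *pi*); -a when the last vowel of the stem is a non-high vowel (*awola*, *sudo*, *pube*, *hoka*).
*vehe*: last vowel = /e/, a non-high vowel → -a → *vehea*.
*pu* — last vowel /u/ (a high vowel) → -im → *puim*.

vehea, puim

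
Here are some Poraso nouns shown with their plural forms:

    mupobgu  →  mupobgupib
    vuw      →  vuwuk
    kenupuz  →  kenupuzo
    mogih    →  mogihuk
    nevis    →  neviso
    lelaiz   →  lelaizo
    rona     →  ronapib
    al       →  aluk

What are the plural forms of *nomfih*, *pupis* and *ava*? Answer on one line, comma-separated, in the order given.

nomfihuk, pupiso, avapib

The alternation tracks the final sound of the stem — -o when the stem ends in a sibilant (*kenupuz*, *nevis*, *lelaiz*); -uk when the stem ends in a non-sibilant consonant (*vuw*, *mogih*, *al*); -pib when the stem ends in a vowel (*mupobgu*, *rona*).
*nomfih*: final sound = /h/, a non-sibilant consonant → -uk → *nomfihuk*.
Since the final sound of *pupis* is /s/ (a sibilant), it takes -o, giving *pupiso*.
*ava* — final sound /a/ (a vowel) → -pib → *avapib*.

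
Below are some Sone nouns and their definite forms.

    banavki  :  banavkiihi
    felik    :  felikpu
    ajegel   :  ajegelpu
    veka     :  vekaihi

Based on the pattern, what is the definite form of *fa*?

faihi

The pattern is consonant vs. vowel: -pu when the stem ends in a consonant (*felik*, *ajegel*); -ihi when the stem ends in a vowel (*banavki*, *veka*).
*fa*: final sound = /a/, a vowel → -ihi → *faihi*.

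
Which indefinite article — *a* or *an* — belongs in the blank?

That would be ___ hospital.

a

The indefinite article is chosen by the initial *sound* of the following word, not its spelling.
*hospital* begins with the sound /h/ (h is pronounced) — a consonant sound.
So the article is *a*: That would be a hospital.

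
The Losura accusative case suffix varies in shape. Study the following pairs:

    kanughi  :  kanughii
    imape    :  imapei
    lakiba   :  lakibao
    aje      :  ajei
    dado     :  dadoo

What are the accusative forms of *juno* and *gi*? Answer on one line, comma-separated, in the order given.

junoo, gii

Looking at the last vowel of each stem: -i when the last vowel of the stem is a front vowel (*kanughi*, *imape*, *aje*); -o when the last vowel of the stem is a back vowel (*lakiba*, *dado*).
*juno*: last vowel = /o/, a back vowel → -o → *junoo*.
*gi* — last vowel /i/ (a front vowel) → -i → *gii*.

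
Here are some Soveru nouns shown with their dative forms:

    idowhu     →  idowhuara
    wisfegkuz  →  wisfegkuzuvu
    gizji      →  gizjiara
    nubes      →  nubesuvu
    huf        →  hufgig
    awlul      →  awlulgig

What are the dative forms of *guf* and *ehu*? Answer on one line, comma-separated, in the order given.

The alternation tracks the final sound of the stem — -uvu when the stem ends in a sibilant (*wisfegkuz*, *nubes*); -gig when the stem ends in a non-sibilant consonant (*huf*, *awlul*); -ara when the stem ends in a vowel (*idowhu*, *gizji*).
Since the final sound of *guf* is /f/ (a non-sibilant consonant), it takes -gig, giving *gufgig*.
*ehu* — final sound /u/ (a vowel) → -ara → *ehuara*.

gufgig, ehuara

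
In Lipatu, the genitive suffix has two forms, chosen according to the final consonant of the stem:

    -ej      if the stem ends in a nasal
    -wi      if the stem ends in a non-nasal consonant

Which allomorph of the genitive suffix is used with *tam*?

-ej

The final consonant of *tam* is /m/, which is a nasal, so the suffix is -ej.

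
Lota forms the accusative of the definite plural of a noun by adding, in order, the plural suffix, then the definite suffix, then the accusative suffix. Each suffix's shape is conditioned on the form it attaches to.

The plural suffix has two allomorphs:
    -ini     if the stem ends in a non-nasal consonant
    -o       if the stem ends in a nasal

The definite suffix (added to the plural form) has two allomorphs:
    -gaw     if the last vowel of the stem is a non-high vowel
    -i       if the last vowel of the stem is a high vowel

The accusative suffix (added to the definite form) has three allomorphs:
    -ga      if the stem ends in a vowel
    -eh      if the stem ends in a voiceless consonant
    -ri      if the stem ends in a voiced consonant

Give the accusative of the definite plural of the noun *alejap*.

The final consonant of *alejap* is /p/, which is non-nasal, so the plural suffix is -ini, giving *alejapini*.
The last vowel of the plural form *alejapini* is /i/, which is a high vowel, so the definite suffix is -i, giving *alejapinii*.
The final sound of the definite form *alejapinii* is /i/, which is a vowel, so the accusative suffix is -ga, giving *alejapiniiga*.

alejapiniiga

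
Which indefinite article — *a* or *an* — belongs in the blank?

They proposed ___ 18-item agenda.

an

The indefinite article is chosen by the initial *sound* of the following word, not its spelling.
The number *18* is spoken "eighteen", beginning with /ˌeɪˈtiːn/ — a vowel sound.
So the article is *an*: They proposed an 18-item agenda.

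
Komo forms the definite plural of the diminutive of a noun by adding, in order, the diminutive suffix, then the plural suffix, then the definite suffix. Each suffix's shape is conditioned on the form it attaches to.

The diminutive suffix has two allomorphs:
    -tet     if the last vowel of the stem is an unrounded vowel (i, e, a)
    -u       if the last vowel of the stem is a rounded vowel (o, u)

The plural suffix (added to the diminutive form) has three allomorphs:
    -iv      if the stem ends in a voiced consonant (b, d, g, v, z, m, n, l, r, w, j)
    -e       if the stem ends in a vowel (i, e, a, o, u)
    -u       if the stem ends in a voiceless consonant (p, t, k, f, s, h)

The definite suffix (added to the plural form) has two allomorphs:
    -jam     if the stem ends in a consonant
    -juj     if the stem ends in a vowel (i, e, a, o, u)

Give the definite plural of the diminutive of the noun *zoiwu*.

zoiwuuejuj

The last vowel of *zoiwu* is /u/, which is a rounded vowel, so the diminutive suffix is -u, giving *zoiwuu*.
The diminutive form *zoiwuu*: final sound = /u/, a vowel → -e → *zoiwuue*.
The final sound of the plural form *zoiwuue* is /e/, which is a vowel, so the definite suffix is -juj, giving *zoiwuuejuj*.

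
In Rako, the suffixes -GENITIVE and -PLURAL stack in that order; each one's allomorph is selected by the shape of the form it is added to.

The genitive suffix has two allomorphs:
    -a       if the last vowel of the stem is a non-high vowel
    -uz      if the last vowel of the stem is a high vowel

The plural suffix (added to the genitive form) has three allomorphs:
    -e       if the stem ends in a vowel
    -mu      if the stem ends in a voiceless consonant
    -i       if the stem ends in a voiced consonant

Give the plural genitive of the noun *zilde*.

zildeae

*zilde*: last vowel = /e/, a non-high vowel → -a → *zildea*.
Since the final sound of the genitive form *zildea* is /a/ (a vowel), it takes -e, giving *zildeae*.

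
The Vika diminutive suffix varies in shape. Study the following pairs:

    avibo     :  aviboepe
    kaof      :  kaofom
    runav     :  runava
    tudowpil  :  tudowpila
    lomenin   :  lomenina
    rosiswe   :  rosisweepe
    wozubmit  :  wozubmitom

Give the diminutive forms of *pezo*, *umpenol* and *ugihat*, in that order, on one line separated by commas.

The pattern is voicing of the final sound: -om when the stem ends in a voiceless consonant (*kaof*, *wozubmit*); -a when the stem ends in a voiced consonant (*runav*, *tudowpil*, *lomenin*); -epe when the stem ends in a vowel (*avibo*, *rosiswe*).
Since the final sound of *pezo* is /o/ (a vowel), it takes -epe, giving *pezoepe*.
*umpenol*: final sound = /l/, a voiced consonant → -a → *umpenola*.
*ugihat*: final sound = /t/, a voiceless consonant → -om → *ugihatom*.

pezoepe, umpenola, ugihatom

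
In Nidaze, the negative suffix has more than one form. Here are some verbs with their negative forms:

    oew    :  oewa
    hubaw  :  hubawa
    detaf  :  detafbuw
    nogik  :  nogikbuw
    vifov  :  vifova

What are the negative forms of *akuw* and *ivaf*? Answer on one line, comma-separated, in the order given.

akuwa, ivafbuw

The pattern is voicing of the final consonant: -buw when the stem ends in a voiceless consonant (*detaf*, *nogik*); -a when the stem ends in a voiced consonant (*oew*, *hubaw*, *vifov*).
The final consonant of *akuw* is /w/, which is voiced, so the suffix is -a, giving *akuwa*.
The final consonant of *ivaf* is /f/, which is voiceless, so the suffix is -buw, giving *ivafbuw*.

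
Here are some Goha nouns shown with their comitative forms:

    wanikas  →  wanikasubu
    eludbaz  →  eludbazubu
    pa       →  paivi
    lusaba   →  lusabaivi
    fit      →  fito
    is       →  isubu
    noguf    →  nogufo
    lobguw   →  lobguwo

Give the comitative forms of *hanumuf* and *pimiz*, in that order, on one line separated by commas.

The pattern is sibilance of the final sound: -ubu when the stem ends in a sibilant (*wanikas*, *eludbaz*, *is*); -o when the stem ends in a non-sibilant consonant (*fit*, *noguf*, *lobguw*); -ivi when the stem ends in a vowel (*pa*, *lusaba*).
*hanumuf* — final sound /f/ (a non-sibilant consonant) → -o → *hanumufo*.
*pimiz* — final sound /z/ (a sibilant) → -ubu → *pimizubu*.

hanumufo, pimizubu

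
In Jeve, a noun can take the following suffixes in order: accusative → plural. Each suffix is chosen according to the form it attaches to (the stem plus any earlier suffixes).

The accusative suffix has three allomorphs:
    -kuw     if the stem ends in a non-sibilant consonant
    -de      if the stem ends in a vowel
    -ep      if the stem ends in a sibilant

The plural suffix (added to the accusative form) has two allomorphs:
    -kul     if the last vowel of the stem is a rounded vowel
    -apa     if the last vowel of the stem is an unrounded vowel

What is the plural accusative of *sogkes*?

sogkesepapa

The final sound of *sogkes* is /s/, which is a sibilant, so the accusative suffix is -ep, giving *sogkesep*.
The last vowel of the accusative form *sogkesep* is /e/, which is an unrounded vowel, so the plural suffix is -apa, giving *sogkesepapa*.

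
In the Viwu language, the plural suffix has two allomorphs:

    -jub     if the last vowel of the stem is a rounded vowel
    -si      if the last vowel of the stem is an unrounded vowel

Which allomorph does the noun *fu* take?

-jub

The last vowel of *fu* is /u/, which is a rounded vowel, so the suffix is -jub.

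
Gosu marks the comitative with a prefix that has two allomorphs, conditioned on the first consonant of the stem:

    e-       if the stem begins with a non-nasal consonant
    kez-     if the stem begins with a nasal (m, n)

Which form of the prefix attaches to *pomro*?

The first consonant of *pomro* is /p/, which is non-nasal, so the prefix is e-.

e-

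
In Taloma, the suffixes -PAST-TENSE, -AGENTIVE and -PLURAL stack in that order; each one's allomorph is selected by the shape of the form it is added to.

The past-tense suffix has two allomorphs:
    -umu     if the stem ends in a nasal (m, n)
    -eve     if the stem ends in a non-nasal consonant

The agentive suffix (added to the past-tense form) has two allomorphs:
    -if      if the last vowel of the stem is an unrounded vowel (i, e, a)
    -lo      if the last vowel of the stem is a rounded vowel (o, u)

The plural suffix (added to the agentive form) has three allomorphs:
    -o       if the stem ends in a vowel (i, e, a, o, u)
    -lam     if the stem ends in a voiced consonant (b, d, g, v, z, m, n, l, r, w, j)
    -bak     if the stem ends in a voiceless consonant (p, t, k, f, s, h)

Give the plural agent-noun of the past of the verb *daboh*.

daboheveifbak

*daboh* — final consonant /h/ (non-nasal) → -eve → *daboheve*.
Since the last vowel of the past-tense form *daboheve* is /e/ (an unrounded vowel), it takes -if, giving *daboheveif*.
The agentive form *daboheveif*: final sound = /f/, a voiceless consonant → -bak → *daboheveifbak*.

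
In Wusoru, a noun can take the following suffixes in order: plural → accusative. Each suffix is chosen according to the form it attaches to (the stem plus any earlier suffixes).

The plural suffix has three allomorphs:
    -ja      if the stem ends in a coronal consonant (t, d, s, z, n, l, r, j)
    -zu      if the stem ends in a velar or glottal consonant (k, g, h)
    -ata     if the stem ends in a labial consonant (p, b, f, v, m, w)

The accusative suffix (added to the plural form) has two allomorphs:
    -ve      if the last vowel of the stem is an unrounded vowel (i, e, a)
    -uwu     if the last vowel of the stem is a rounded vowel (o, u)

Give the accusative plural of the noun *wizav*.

*wizav*: final consonant = /v/, labial → -ata → *wizavata*.
The last vowel of the plural form *wizavata* is /a/, which is an unrounded vowel, so the accusative suffix is -ve, giving *wizavatave*.

wizavatave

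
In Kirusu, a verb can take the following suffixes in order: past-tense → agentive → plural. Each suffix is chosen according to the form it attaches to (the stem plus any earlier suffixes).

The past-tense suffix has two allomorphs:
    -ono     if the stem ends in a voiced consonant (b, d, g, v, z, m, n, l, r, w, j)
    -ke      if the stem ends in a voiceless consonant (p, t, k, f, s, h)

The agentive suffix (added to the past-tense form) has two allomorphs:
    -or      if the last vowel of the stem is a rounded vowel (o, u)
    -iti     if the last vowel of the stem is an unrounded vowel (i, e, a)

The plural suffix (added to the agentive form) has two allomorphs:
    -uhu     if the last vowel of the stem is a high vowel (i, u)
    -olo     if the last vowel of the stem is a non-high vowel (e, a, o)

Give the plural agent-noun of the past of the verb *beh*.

behkeitiuhu

Since the final consonant of *beh* is /h/ (voiceless), it takes -ke, giving *behke*.
The last vowel of the past-tense form *behke* is /e/, which is an unrounded vowel, so the agentive suffix is -iti, giving *behkeiti*.
The last vowel of the agentive form *behkeiti* is /i/, which is a high vowel, so the plural suffix is -uhu, giving *behkeitiuhu*.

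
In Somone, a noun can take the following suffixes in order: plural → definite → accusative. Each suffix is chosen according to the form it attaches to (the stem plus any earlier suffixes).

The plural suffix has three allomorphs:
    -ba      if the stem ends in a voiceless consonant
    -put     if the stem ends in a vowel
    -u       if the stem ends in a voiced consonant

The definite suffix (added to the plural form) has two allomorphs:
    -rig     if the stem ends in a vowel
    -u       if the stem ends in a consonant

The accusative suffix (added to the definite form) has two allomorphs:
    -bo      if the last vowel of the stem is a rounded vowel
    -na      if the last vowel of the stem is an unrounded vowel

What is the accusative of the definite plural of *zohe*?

The final sound of *zohe* is /e/, which is a vowel, so the plural suffix is -put, giving *zoheput*.
The final sound of the plural form *zoheput* is /t/, which is a consonant, so the definite suffix is -u, giving *zoheputu*.
The definite form *zoheputu* — last vowel /u/ (a rounded vowel) → -bo → *zoheputubo*.

zoheputubo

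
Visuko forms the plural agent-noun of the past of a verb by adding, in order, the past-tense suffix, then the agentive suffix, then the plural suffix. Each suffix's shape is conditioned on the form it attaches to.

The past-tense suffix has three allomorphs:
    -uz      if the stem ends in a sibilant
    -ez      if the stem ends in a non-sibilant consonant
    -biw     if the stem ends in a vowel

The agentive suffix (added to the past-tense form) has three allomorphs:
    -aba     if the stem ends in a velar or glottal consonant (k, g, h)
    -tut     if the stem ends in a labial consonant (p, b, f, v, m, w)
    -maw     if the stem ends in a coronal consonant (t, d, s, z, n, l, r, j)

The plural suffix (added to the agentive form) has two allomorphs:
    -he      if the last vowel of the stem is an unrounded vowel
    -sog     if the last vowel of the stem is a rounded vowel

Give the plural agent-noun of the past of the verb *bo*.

bobiwtutsog

Since the final sound of *bo* is /o/ (a vowel), it takes -biw, giving *bobiw*.
Since the final consonant of the past-tense form *bobiw* is /w/ (labial), it takes -tut, giving *bobiwtut*.
The last vowel of the agentive form *bobiwtut* is /u/, which is a rounded vowel, so the plural suffix is -sog, giving *bobiwtutsog*.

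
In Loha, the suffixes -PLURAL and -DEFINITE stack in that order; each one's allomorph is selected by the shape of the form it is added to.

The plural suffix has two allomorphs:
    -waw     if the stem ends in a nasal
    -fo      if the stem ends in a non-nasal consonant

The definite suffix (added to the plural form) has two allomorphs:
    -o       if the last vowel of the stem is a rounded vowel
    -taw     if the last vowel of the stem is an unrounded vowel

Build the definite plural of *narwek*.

Since the final consonant of *narwek* is /k/ (non-nasal), it takes -fo, giving *narwekfo*.
Since the last vowel of the plural form *narwekfo* is /o/ (a rounded vowel), it takes -o, giving *narwekfoo*.

narwekfoo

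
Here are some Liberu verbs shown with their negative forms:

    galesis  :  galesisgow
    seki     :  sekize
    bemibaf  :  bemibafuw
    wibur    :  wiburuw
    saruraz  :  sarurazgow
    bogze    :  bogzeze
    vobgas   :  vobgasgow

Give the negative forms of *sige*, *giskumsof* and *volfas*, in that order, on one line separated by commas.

Looking at the final sound of each stem: -gow when the stem ends in a sibilant (*galesis*, *saruraz*, *vobgas*); -uw when the stem ends in a non-sibilant consonant (*bemibaf*, *wibur*); -ze when the stem ends in a vowel (*seki*, *bogze*).
The final sound of *sige* is /e/, which is a vowel, so the suffix is -ze, giving *sigeze*.
The final sound of *giskumsof* is /f/, which is a non-sibilant consonant, so the suffix is -uw, giving *giskumsofuw*.
The final sound of *volfas* is /s/, which is a sibilant, so the suffix is -gow, giving *volfasgow*.

sigeze, giskumsofuw, volfasgow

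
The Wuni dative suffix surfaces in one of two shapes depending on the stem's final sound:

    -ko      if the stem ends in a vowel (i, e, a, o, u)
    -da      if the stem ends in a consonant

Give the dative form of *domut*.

domutda

Since the final sound of *domut* is /t/ (a consonant), it takes -da, giving *domutda*.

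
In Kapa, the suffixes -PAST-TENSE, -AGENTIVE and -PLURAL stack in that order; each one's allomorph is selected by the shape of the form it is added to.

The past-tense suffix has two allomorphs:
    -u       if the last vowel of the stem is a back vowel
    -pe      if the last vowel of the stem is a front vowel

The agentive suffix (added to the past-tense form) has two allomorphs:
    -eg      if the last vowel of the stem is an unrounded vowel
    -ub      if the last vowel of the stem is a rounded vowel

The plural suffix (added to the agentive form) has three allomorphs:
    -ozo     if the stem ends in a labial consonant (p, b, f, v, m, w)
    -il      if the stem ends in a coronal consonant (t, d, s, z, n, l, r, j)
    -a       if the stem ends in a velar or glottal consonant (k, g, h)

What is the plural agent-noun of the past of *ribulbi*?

*ribulbi* — last vowel /i/ (a front vowel) → -pe → *ribulbipe*.
The last vowel of the past-tense form *ribulbipe* is /e/, which is an unrounded vowel, so the agentive suffix is -eg, giving *ribulbipeeg*.
The final consonant of the agentive form *ribulbipeeg* is /g/, which is velar/glottal, so the plural suffix is -a, giving *ribulbipeega*.

ribulbipeega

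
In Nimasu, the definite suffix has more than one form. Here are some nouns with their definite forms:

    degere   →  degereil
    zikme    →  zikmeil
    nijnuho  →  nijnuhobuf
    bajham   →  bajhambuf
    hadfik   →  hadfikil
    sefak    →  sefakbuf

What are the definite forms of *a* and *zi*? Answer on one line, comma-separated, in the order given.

The pattern is front/back vowel harmony: -il when the last vowel of the stem is a front vowel (*degere*, *zikme*, *hadfik*); -buf when the last vowel of the stem is a back vowel (*nijnuho*, *bajham*, *sefak*).
The last vowel of *a* is /a/, which is a back vowel, so the suffix is -buf, giving *abuf*.
Since the last vowel of *zi* is /i/ (a front vowel), it takes -il, giving *ziil*.

abuf, ziil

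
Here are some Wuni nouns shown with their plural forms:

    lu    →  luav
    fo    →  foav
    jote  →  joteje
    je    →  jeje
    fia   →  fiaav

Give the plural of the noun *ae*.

Looking at the last vowel of each stem: -je when the last vowel of the stem is a front vowel (*jote*, *je*); -av when the last vowel of the stem is a back vowel (*lu*, *fo*, *fia*).
*ae*: last vowel = /e/, a front vowel → -je → *aeje*.

aeje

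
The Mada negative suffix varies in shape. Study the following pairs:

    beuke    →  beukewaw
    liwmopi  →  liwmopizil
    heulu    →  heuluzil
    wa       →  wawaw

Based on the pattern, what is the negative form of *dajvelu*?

The pattern is height harmony: -zil when the last vowel of the stem is a high vowel (*liwmopi*, *heulu*); -waw when the last vowel of the stem is a non-high vowel (*beuke*, *wa*).
Since the last vowel of *dajvelu* is /u/ (a high vowel), it takes -zil, giving *dajveluzil*.

dajveluzil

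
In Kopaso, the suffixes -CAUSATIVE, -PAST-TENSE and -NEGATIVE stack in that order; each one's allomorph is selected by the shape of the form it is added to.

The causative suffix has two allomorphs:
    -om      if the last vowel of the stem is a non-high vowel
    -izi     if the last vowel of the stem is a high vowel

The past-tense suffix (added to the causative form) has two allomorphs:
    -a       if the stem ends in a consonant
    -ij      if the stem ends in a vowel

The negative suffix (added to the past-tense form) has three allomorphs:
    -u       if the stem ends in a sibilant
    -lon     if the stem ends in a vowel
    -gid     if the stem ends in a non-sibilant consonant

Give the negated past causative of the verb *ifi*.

ifiiziijgid

The last vowel of *ifi* is /i/, which is a high vowel, so the causative suffix is -izi, giving *ifiizi*.
The final sound of the causative form *ifiizi* is /i/, which is a vowel, so the past-tense suffix is -ij, giving *ifiiziij*.
The past-tense form *ifiiziij* — final sound /j/ (a non-sibilant consonant) → -gid → *ifiiziijgid*.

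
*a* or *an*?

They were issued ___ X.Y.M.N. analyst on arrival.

The indefinite article is chosen by the initial *sound* of the following word, not its spelling.
The initialism *X.Y.M.N.* is read letter by letter; the first letter, X, is pronounced /ɛks/, which begins with a vowel sound.
So the article is *an*: They were issued an X.Y.M.N. analyst on arrival.

an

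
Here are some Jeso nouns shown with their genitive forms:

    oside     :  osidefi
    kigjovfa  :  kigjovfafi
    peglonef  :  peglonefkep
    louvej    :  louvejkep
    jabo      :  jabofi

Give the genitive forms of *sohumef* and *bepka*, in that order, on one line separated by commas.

sohumefkep, bepkafi

The suffix is conditioned by the final sound: -kep when the stem ends in a consonant (*peglonef*, *louvej*); -fi when the stem ends in a vowel (*oside*, *kigjovfa*, *jabo*).
*sohumef*: final sound = /f/, a consonant → -kep → *sohumefkep*.
The final sound of *bepka* is /a/, which is a vowel, so the suffix is -fi, giving *bepkafi*.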